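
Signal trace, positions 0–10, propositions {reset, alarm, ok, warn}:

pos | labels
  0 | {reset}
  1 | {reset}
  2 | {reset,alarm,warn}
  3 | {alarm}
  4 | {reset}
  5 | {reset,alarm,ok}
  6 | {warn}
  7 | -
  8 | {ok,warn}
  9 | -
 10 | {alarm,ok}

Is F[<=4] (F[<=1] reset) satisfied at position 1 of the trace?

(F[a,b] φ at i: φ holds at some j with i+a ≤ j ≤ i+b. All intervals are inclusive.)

Holds

Check F[<=1] reset at each j in [1,5]:
  j=1: holds (witness at 1)
  j=2: holds (witness at 2)
  j=3: holds (witness at 4)
  j=4: holds (witness at 4)
  j=5: holds (witness at 5)
Found at j=1 → formula holds.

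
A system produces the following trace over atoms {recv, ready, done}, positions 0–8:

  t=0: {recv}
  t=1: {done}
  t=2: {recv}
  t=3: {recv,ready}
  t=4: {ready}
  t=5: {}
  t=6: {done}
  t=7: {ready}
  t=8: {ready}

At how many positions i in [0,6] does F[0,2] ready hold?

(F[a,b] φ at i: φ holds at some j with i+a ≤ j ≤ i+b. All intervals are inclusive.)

Evaluate at each i in [0,6]:
  i=0: ✗ (none in [0,2])
  i=1: ✓ (witness j=3)
  i=2: ✓ (witness j=3)
  i=3: ✓ (witness j=3)
  i=4: ✓ (witness j=4)
  i=5: ✓ (witness j=7)
  i=6: ✓ (witness j=7)
Positions where it holds: {1, 2, 3, 4, 5, 6} → 6.

6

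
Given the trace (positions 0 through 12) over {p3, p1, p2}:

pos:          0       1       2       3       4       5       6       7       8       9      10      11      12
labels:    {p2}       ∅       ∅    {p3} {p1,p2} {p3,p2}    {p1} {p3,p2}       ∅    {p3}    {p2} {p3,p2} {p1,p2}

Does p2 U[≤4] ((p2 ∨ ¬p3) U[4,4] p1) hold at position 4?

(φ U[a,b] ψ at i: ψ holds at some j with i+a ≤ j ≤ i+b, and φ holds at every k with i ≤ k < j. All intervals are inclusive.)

Need some j in [4,8] with ((p2 ∨ ¬p3) U[4,4] p1), and p2 at every k in [4,j-1].
  j=4: ((p2 ∨ ¬p3) U[4,4] p1) — fails.
  j=5: ((p2 ∨ ¬p3) U[4,4] p1) — fails.
  j=6: ((p2 ∨ ¬p3) U[4,4] p1) — fails.
  j=7: ((p2 ∨ ¬p3) U[4,4] p1) — fails.
  j=8: ((p2 ∨ ¬p3) U[4,4] p1) — fails.
No j in the window works → until fails.

Does not hold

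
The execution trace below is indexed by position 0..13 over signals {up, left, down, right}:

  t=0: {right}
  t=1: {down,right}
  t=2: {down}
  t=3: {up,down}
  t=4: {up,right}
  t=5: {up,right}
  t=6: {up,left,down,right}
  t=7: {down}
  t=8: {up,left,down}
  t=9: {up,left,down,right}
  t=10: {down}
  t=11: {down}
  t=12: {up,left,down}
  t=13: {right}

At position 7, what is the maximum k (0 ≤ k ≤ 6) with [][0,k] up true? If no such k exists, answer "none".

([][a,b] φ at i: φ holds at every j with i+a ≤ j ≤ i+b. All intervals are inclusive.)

none

up must hold from j=7 onward; find where it first fails.
  j=7: fails → no k works.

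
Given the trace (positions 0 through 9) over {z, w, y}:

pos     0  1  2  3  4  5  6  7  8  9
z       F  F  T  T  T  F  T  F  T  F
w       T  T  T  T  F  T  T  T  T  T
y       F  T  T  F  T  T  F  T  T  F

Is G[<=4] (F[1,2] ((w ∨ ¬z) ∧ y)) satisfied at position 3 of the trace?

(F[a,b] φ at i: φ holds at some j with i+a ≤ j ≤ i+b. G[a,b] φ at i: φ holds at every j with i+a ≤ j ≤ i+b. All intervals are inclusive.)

Check F[1,2] ((w ∨ ¬z) ∧ y) at every j in [3,7]:
  j=3: holds (witness at 5)
  j=4: holds (witness at 5)
  j=5: holds (witness at 7)
  j=6: holds (witness at 7)
  j=7: holds (witness at 8)
All positions satisfy it → formula holds.

True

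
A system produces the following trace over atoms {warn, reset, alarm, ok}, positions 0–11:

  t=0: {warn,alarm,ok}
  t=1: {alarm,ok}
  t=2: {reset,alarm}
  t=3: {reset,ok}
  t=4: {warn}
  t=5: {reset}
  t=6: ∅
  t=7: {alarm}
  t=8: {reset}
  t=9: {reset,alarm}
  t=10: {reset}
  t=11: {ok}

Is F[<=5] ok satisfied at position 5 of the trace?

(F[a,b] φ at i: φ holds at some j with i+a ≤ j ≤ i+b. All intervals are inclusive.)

Check ok at each j in [5,10]:
  j=5: false
  j=6: false
  j=7: false
  j=8: false
  j=9: false
  j=10: false
No position in the window satisfies it → formula fails.

No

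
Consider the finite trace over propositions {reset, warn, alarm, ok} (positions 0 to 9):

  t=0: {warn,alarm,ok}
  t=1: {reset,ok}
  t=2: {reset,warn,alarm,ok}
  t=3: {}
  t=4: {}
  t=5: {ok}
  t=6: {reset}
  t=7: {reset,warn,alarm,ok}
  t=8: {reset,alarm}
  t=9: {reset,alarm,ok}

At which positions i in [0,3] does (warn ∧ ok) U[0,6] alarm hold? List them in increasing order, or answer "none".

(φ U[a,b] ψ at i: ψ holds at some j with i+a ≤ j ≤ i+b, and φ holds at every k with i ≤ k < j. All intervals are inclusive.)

Evaluate at each i in [0,3]:
  i=0: ✓ (rhs at j=0)
  i=1: ✗ (lhs fails at k=1 before rhs at j=2)
  i=2: ✓ (rhs at j=2)
  i=3: ✗ (lhs fails at k=3 before rhs at j=7)

0, 2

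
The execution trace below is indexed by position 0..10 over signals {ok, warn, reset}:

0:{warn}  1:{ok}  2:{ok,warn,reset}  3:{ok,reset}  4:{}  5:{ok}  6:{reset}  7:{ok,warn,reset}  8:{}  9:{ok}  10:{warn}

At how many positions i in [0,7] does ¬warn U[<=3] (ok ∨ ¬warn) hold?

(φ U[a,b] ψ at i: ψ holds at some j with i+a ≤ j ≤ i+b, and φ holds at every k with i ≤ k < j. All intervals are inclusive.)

Evaluate at each i in [0,7]:
  i=0: ✗ (lhs fails at k=0 before rhs at j=1)
  i=1: ✓ (rhs at j=1)
  i=2: ✓ (rhs at j=2)
  i=3: ✓ (rhs at j=3)
  i=4: ✓ (rhs at j=4)
  i=5: ✓ (rhs at j=5)
  i=6: ✓ (rhs at j=6)
  i=7: ✓ (rhs at j=7)
Positions where it holds: {1, 2, 3, 4, 5, 6, 7} → 7.

7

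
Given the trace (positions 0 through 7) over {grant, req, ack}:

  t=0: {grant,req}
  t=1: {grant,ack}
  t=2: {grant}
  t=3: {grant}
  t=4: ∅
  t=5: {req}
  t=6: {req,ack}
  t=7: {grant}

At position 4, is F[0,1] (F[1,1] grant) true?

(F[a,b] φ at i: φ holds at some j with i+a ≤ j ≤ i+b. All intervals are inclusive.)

False

Check F[1,1] grant at each j in [4,5]:
  j=4: fails (none in [5,5])
  j=5: fails (none in [6,6])
No position in the window satisfies it → formula fails.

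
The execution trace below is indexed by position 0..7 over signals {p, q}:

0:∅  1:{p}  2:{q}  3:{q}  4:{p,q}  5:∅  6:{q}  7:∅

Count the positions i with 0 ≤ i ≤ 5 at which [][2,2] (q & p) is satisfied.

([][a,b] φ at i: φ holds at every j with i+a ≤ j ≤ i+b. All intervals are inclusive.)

Evaluate at each i in [0,5]:
  i=0: ✗ (fails at j=2)
  i=1: ✗ (fails at j=3)
  i=2: ✓ (all of [4,4])
  i=3: ✗ (fails at j=5)
  i=4: ✗ (fails at j=6)
  i=5: ✗ (fails at j=7)
Positions where it holds: {2} → 1.

1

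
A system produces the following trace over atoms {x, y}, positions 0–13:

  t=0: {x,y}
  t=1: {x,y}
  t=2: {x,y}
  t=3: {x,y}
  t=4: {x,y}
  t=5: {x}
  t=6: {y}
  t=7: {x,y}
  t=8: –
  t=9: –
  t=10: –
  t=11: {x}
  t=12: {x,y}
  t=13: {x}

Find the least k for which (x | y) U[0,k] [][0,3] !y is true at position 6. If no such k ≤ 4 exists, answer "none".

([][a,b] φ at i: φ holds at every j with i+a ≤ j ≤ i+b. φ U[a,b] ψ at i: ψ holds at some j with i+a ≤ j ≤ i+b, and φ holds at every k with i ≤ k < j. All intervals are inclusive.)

Need earliest j ≥ 6 with [][0,3] !y, and (x | y) at every k in [6,j-1].
  j=6: rhs fails.
  j=7: rhs fails.
  j=8: rhs holds; lhs holds on [6,7]. k = 2.

2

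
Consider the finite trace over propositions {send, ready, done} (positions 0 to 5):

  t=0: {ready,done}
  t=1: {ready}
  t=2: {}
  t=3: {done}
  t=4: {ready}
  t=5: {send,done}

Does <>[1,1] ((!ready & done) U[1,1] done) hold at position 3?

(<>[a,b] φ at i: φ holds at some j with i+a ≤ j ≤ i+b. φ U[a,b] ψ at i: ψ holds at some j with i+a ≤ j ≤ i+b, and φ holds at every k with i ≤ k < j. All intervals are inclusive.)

Check ((!ready & done) U[1,1] done) at each j in [4,4]:
  j=4: fails
No position in the window satisfies it → formula fails.

Does not hold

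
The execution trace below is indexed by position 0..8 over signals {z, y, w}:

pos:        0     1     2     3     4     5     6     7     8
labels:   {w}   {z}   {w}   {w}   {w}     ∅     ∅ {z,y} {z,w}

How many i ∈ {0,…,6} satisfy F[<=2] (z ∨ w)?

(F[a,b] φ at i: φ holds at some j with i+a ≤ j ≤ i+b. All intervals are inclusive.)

Evaluate at each i in [0,6]:
  i=0: ✓ (witness j=0)
  i=1: ✓ (witness j=1)
  i=2: ✓ (witness j=2)
  i=3: ✓ (witness j=3)
  i=4: ✓ (witness j=4)
  i=5: ✓ (witness j=7)
  i=6: ✓ (witness j=7)
Positions where it holds: {0, 1, 2, 3, 4, 5, 6} → 7.

7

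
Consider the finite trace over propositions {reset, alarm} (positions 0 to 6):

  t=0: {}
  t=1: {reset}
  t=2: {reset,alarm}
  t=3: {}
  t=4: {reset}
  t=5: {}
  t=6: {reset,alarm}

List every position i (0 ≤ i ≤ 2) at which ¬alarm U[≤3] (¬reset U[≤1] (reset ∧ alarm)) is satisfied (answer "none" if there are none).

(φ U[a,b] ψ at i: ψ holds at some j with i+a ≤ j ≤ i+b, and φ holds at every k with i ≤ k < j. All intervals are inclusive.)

Evaluate at each i in [0,2]:
  i=0: ✓ (rhs at j=2; lhs holds on [0,1])
  i=1: ✓ (rhs at j=2; lhs holds on [1,1])
  i=2: ✓ (rhs at j=2)

0, 1, 2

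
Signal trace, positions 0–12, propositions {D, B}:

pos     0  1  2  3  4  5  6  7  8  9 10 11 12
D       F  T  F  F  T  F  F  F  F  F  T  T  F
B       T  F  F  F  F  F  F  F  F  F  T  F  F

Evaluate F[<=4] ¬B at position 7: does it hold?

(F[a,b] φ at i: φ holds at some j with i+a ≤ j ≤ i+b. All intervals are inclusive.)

Yes

Check ¬B at each j in [7,11]:
  j=7: true
  j=8: true
  j=9: true
  j=10: false
  j=11: true
Found at j=7 → formula holds.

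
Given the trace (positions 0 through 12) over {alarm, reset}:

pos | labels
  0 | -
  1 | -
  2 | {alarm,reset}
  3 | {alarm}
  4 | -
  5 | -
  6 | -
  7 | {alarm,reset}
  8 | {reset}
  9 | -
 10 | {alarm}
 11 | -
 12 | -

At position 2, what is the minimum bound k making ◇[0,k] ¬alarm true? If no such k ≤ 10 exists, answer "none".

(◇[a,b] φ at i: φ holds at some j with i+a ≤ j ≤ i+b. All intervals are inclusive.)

Scan j = 2,3,… for ¬alarm:
  j=2: fails
  j=3: fails
  j=4: holds
First hit at j=4, so smallest k = 4-2 = 2.

2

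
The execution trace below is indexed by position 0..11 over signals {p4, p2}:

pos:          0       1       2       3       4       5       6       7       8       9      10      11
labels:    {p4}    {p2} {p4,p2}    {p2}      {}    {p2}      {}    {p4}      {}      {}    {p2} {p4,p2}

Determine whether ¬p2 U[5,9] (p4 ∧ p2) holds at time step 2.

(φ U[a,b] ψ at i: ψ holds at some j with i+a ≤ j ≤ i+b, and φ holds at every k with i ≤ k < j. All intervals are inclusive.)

Need some j in [7,11] with (p4 ∧ p2), and ¬p2 at every k in [2,j-1].
  j=7: (p4 ∧ p2) false.
  j=8: (p4 ∧ p2) false.
  j=9: (p4 ∧ p2) false.
  j=10: (p4 ∧ p2) false.
  j=11: (p4 ∧ p2) holds, but ¬p2 fails at k=2 → not this j.
No j in the window works → until fails.

Does not hold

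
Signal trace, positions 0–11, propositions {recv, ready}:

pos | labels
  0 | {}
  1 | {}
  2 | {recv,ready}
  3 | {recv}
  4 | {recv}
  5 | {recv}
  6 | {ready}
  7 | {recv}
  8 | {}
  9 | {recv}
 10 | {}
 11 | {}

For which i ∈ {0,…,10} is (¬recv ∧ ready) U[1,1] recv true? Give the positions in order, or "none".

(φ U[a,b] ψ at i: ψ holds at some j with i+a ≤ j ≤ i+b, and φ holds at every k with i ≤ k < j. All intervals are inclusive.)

Evaluate at each i in [0,10]:
  i=0: ✗ (no rhs in [1,1])
  i=1: ✗ (lhs fails at k=1 before rhs at j=2)
  i=2: ✗ (lhs fails at k=2 before rhs at j=3)
  i=3: ✗ (lhs fails at k=3 before rhs at j=4)
  i=4: ✗ (lhs fails at k=4 before rhs at j=5)
  i=5: ✗ (no rhs in [6,6])
  i=6: ✓ (rhs at j=7; lhs holds on [6,6])
  i=7: ✗ (no rhs in [8,8])
  i=8: ✗ (lhs fails at k=8 before rhs at j=9)
  i=9: ✗ (no rhs in [10,10])
  i=10: ✗ (no rhs in [11,11])

6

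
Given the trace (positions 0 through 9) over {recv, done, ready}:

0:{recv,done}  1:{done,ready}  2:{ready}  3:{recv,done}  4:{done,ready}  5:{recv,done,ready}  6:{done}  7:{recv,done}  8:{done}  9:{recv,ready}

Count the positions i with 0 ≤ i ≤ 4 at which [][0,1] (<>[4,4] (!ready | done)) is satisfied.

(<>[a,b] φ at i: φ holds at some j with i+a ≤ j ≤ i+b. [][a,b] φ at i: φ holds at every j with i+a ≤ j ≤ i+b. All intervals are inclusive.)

4

Evaluate at each i in [0,4]:
  i=0: ✓ (all of [0,1])
  i=1: ✓ (all of [1,2])
  i=2: ✓ (all of [2,3])
  i=3: ✓ (all of [3,4])
  i=4: ✗ (fails at j=5)
Positions where it holds: {0, 1, 2, 3} → 4.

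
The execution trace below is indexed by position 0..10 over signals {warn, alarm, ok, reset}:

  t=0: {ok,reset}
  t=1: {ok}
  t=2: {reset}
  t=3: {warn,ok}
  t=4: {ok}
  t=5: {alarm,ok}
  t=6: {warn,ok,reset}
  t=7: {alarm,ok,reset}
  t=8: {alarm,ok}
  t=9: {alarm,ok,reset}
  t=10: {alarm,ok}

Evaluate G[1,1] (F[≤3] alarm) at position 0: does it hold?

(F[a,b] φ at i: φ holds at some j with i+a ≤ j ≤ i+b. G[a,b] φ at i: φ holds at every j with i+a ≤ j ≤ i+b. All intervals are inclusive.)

Check F[≤3] alarm at every j in [1,1]:
  j=1: fails (none in [1,4])
Fails at j=1 → formula fails.

False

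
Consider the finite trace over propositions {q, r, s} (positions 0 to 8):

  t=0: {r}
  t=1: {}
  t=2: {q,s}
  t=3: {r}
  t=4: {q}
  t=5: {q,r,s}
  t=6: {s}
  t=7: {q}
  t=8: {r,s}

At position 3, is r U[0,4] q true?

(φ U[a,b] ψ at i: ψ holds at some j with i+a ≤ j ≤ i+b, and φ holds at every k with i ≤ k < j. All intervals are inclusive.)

Need some j in [3,7] with q, and r at every k in [3,j-1].
  j=3: q false.
  j=4: q holds; r holds at every k in [3,3] → satisfied.

True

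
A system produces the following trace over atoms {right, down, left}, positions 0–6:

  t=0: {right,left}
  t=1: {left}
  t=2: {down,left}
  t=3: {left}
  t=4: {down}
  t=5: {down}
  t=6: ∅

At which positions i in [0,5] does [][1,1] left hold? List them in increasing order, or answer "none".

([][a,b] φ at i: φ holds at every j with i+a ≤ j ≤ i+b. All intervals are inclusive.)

Evaluate at each i in [0,5]:
  i=0: ✓ (all of [1,1])
  i=1: ✓ (all of [2,2])
  i=2: ✓ (all of [3,3])
  i=3: ✗ (fails at j=4)
  i=4: ✗ (fails at j=5)
  i=5: ✗ (fails at j=6)

0, 1, 2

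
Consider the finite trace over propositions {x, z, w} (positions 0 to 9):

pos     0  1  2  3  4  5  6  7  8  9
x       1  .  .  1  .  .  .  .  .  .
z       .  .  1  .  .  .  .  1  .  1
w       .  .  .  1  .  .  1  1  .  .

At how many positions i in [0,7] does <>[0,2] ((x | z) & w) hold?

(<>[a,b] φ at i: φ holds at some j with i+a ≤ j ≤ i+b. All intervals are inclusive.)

Evaluate at each i in [0,7]:
  i=0: ✗ (none in [0,2])
  i=1: ✓ (witness j=3)
  i=2: ✓ (witness j=3)
  i=3: ✓ (witness j=3)
  i=4: ✗ (none in [4,6])
  i=5: ✓ (witness j=7)
  i=6: ✓ (witness j=7)
  i=7: ✓ (witness j=7)
Positions where it holds: {1, 2, 3, 5, 6, 7} → 6.

6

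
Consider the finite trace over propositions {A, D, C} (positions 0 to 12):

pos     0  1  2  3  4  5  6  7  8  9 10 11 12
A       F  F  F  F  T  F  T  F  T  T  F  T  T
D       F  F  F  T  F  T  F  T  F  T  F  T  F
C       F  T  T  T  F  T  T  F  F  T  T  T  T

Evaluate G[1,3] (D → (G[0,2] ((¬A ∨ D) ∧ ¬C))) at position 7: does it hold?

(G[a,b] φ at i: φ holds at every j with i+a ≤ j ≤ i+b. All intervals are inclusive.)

Does not hold

Check (D → (G[0,2] ((¬A ∨ D) ∧ ¬C))) at every j in [8,10]:
  j=8: antecedent false → ✓
  j=9: antecedent true; consequent fails at 9 → ✗
  j=10: antecedent false → ✓
Fails at j=9 → formula fails.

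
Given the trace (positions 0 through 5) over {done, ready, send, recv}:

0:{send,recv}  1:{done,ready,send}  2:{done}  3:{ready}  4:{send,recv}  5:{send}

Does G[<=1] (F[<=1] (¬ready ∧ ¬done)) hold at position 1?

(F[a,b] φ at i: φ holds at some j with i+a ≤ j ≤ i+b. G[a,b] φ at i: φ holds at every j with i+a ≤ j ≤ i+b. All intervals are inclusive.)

No

Check F[<=1] (¬ready ∧ ¬done) at every j in [1,2]:
  j=1: fails (none in [1,2])
  j=2: fails (none in [2,3])
Fails at j=1 → formula fails.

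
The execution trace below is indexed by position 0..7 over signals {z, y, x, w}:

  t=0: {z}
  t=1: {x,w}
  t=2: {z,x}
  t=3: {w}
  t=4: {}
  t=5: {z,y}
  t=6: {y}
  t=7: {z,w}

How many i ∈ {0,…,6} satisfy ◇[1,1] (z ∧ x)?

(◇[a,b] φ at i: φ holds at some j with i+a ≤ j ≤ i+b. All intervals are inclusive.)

1

Evaluate at each i in [0,6]:
  i=0: ✗ (none in [1,1])
  i=1: ✓ (witness j=2)
  i=2: ✗ (none in [3,3])
  i=3: ✗ (none in [4,4])
  i=4: ✗ (none in [5,5])
  i=5: ✗ (none in [6,6])
  i=6: ✗ (none in [7,7])
Positions where it holds: {1} → 1.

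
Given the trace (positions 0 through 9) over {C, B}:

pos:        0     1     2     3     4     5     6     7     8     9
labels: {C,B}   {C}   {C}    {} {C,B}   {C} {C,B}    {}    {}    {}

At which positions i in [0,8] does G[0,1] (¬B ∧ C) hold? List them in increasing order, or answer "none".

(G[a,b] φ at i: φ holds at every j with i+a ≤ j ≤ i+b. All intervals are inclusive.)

Evaluate at each i in [0,8]:
  i=0: ✗ (fails at j=0)
  i=1: ✓ (all of [1,2])
  i=2: ✗ (fails at j=3)
  i=3: ✗ (fails at j=3)
  i=4: ✗ (fails at j=4)
  i=5: ✗ (fails at j=6)
  i=6: ✗ (fails at j=6)
  i=7: ✗ (fails at j=7)
  i=8: ✗ (fails at j=8)

1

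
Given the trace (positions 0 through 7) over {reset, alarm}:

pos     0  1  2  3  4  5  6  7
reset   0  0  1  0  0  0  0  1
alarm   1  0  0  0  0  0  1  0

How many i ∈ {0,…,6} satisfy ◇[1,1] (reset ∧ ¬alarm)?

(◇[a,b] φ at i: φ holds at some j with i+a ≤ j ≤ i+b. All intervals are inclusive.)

Evaluate at each i in [0,6]:
  i=0: ✗ (none in [1,1])
  i=1: ✓ (witness j=2)
  i=2: ✗ (none in [3,3])
  i=3: ✗ (none in [4,4])
  i=4: ✗ (none in [5,5])
  i=5: ✗ (none in [6,6])
  i=6: ✓ (witness j=7)
Positions where it holds: {1, 6} → 2.

2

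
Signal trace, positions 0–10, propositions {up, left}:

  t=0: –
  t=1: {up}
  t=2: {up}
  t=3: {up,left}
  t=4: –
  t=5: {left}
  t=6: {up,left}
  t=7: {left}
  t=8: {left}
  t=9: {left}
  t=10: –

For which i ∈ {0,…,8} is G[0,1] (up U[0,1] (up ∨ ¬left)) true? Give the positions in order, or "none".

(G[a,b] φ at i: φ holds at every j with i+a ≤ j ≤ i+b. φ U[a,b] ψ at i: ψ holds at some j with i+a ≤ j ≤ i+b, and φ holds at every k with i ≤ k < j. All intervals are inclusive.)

Evaluate at each i in [0,8]:
  i=0: ✓ (all of [0,1])
  i=1: ✓ (all of [1,2])
  i=2: ✓ (all of [2,3])
  i=3: ✓ (all of [3,4])
  i=4: ✗ (fails at j=5)
  i=5: ✗ (fails at j=5)
  i=6: ✗ (fails at j=7)
  i=7: ✗ (fails at j=7)
  i=8: ✗ (fails at j=8)

0, 1, 2, 3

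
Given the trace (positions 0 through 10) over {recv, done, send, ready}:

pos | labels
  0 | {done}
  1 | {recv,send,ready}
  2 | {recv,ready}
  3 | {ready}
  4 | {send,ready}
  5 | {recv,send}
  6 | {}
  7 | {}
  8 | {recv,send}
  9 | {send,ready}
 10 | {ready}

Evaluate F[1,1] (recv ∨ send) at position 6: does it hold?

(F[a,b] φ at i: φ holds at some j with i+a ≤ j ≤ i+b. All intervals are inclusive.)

Check (recv ∨ send) at each j in [7,7]:
  j=7: false
No position in the window satisfies it → formula fails.

No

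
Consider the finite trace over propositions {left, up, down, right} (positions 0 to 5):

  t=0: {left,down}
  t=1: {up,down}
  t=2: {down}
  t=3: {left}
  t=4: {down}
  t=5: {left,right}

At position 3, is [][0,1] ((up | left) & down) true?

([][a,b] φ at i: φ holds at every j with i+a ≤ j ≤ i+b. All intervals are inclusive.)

Does not hold

Check ((up | left) & down) at every j in [3,4]:
  j=3: false
  j=4: false
Fails at j=3 → formula fails.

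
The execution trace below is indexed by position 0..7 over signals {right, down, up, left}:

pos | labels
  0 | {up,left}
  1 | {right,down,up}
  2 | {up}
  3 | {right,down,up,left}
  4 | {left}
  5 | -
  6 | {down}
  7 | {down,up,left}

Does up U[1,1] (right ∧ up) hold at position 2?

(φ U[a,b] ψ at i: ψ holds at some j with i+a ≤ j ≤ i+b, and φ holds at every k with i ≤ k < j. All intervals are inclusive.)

Need some j in [3,3] with (right ∧ up), and up at every k in [2,j-1].
  j=3: (right ∧ up) holds; up holds at every k in [2,2] → satisfied.

Holds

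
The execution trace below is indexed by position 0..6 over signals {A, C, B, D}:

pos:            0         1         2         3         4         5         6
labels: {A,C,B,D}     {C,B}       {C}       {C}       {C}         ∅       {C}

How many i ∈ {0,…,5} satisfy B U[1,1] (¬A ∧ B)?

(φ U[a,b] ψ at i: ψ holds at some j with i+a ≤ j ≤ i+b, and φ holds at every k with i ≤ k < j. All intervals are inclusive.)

1

Evaluate at each i in [0,5]:
  i=0: ✓ (rhs at j=1; lhs holds on [0,0])
  i=1: ✗ (no rhs in [2,2])
  i=2: ✗ (no rhs in [3,3])
  i=3: ✗ (no rhs in [4,4])
  i=4: ✗ (no rhs in [5,5])
  i=5: ✗ (no rhs in [6,6])
Positions where it holds: {0} → 1.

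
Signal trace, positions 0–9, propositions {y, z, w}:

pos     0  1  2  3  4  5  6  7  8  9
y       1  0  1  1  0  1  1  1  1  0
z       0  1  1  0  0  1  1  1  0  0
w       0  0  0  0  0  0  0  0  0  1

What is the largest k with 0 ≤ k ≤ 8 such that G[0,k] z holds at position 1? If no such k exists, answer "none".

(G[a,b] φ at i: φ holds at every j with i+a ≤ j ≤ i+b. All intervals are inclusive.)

z must hold from j=1 onward; find where it first fails.
  j=1: holds
  j=2: holds
  j=3: fails
Holds on [1,2], so largest k = 1.

1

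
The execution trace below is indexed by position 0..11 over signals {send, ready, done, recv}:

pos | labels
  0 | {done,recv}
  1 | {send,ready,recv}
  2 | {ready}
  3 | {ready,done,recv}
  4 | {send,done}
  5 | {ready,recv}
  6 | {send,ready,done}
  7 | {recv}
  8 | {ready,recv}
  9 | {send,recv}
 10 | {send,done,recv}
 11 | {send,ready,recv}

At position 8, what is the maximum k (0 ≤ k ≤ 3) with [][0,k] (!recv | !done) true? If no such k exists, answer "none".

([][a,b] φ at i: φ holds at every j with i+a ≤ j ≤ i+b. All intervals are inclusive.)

(!recv | !done) must hold from j=8 onward; find where it first fails.
  j=8: holds
  j=9: holds
  j=10: fails
Holds on [8,9], so largest k = 1.

1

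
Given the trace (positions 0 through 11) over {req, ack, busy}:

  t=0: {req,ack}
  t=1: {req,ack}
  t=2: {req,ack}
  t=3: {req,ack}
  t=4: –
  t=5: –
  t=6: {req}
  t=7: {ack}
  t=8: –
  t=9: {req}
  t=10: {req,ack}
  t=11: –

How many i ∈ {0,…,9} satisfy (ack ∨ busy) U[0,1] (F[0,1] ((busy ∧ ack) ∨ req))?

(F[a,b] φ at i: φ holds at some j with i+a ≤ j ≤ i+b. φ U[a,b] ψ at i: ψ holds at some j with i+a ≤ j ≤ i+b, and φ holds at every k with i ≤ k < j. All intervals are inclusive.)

Evaluate at each i in [0,9]:
  i=0: ✓ (rhs at j=0)
  i=1: ✓ (rhs at j=1)
  i=2: ✓ (rhs at j=2)
  i=3: ✓ (rhs at j=3)
  i=4: ✗ (lhs fails at k=4 before rhs at j=5)
  i=5: ✓ (rhs at j=5)
  i=6: ✓ (rhs at j=6)
  i=7: ✓ (rhs at j=8; lhs holds on [7,7])
  i=8: ✓ (rhs at j=8)
  i=9: ✓ (rhs at j=9)
Positions where it holds: {0, 1, 2, 3, 5, 6, 7, 8, 9} → 9.

9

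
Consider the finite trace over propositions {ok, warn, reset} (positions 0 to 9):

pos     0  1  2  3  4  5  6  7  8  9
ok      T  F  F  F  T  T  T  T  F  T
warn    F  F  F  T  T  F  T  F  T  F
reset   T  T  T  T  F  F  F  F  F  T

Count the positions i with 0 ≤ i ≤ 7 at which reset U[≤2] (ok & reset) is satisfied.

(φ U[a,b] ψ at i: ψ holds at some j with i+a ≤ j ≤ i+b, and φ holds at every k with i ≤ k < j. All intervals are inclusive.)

Evaluate at each i in [0,7]:
  i=0: ✓ (rhs at j=0)
  i=1: ✗ (no rhs in [1,3])
  i=2: ✗ (no rhs in [2,4])
  i=3: ✗ (no rhs in [3,5])
  i=4: ✗ (no rhs in [4,6])
  i=5: ✗ (no rhs in [5,7])
  i=6: ✗ (no rhs in [6,8])
  i=7: ✗ (lhs fails at k=7 before rhs at j=9)
Positions where it holds: {0} → 1.

1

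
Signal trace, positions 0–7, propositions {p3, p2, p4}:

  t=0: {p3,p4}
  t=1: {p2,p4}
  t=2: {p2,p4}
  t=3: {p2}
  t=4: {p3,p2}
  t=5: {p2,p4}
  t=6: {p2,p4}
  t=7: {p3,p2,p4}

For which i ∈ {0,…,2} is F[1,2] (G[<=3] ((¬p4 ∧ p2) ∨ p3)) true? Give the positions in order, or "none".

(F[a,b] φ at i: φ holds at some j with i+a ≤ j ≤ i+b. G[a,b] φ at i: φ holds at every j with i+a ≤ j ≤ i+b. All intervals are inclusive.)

none

Evaluate at each i in [0,2]:
  i=0: ✗ (none in [1,2])
  i=1: ✗ (none in [2,3])
  i=2: ✗ (none in [3,4])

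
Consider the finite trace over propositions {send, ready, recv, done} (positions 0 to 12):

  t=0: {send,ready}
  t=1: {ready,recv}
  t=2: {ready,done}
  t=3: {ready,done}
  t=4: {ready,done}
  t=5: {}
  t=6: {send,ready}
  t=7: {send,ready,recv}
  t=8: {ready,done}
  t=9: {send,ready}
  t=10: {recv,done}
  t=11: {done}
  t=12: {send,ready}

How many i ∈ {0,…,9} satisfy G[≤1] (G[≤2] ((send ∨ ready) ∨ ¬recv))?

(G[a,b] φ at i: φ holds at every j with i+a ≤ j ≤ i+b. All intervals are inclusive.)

Evaluate at each i in [0,9]:
  i=0: ✓ (all of [0,1])
  i=1: ✓ (all of [1,2])
  i=2: ✓ (all of [2,3])
  i=3: ✓ (all of [3,4])
  i=4: ✓ (all of [4,5])
  i=5: ✓ (all of [5,6])
  i=6: ✓ (all of [6,7])
  i=7: ✗ (fails at j=8)
  i=8: ✗ (fails at j=8)
  i=9: ✗ (fails at j=9)
Positions where it holds: {0, 1, 2, 3, 4, 5, 6} → 7.

7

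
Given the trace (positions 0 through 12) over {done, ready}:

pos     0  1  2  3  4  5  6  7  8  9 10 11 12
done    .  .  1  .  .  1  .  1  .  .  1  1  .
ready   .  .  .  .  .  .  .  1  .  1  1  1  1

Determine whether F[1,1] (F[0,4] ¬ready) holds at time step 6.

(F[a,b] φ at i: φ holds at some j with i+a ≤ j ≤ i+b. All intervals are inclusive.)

Check F[0,4] ¬ready at each j in [7,7]:
  j=7: holds (witness at 8)
Found at j=7 → formula holds.

True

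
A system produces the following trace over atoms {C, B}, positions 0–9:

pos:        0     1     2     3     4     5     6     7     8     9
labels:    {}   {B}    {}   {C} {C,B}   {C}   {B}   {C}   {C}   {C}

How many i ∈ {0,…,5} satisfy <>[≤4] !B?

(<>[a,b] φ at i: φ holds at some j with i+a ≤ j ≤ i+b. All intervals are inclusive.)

6

Evaluate at each i in [0,5]:
  i=0: ✓ (witness j=0)
  i=1: ✓ (witness j=2)
  i=2: ✓ (witness j=2)
  i=3: ✓ (witness j=3)
  i=4: ✓ (witness j=5)
  i=5: ✓ (witness j=5)
Positions where it holds: {0, 1, 2, 3, 4, 5} → 6.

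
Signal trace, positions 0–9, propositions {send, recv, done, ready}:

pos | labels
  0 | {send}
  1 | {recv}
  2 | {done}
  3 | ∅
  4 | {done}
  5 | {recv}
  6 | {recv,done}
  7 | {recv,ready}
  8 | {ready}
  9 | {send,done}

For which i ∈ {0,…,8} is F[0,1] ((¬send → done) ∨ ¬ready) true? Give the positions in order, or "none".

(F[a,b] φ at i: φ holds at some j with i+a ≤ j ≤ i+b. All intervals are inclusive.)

0, 1, 2, 3, 4, 5, 6, 8

Evaluate at each i in [0,8]:
  i=0: ✓ (witness j=0)
  i=1: ✓ (witness j=1)
  i=2: ✓ (witness j=2)
  i=3: ✓ (witness j=3)
  i=4: ✓ (witness j=4)
  i=5: ✓ (witness j=5)
  i=6: ✓ (witness j=6)
  i=7: ✗ (none in [7,8])
  i=8: ✓ (witness j=9)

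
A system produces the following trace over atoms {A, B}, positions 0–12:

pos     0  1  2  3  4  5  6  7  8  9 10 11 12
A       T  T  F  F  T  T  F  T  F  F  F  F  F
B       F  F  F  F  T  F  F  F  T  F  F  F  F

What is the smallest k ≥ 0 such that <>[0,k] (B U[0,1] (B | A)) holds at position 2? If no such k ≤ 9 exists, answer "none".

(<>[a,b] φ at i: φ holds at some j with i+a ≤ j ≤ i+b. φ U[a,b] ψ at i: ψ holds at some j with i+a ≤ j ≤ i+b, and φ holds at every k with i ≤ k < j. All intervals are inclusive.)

Scan j = 2,3,… for (B U[0,1] (B | A)):
  j=2: fails
  j=3: fails
  j=4: holds
First hit at j=4, so smallest k = 4-2 = 2.

2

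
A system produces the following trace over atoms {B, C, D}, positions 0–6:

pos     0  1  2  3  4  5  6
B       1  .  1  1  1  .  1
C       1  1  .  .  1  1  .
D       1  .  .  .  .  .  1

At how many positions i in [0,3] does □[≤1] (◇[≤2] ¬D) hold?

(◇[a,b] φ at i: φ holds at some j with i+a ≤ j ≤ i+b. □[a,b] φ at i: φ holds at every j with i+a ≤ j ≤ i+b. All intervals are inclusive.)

Evaluate at each i in [0,3]:
  i=0: ✓ (all of [0,1])
  i=1: ✓ (all of [1,2])
  i=2: ✓ (all of [2,3])
  i=3: ✓ (all of [3,4])
Positions where it holds: {0, 1, 2, 3} → 4.

4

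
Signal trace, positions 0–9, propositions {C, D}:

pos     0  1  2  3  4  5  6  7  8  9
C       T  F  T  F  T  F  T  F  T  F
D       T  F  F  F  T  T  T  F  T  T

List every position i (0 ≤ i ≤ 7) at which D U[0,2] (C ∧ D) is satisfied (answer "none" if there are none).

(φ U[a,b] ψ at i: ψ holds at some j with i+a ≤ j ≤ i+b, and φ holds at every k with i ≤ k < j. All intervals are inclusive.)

0, 4, 5, 6

Evaluate at each i in [0,7]:
  i=0: ✓ (rhs at j=0)
  i=1: ✗ (no rhs in [1,3])
  i=2: ✗ (lhs fails at k=2 before rhs at j=4)
  i=3: ✗ (lhs fails at k=3 before rhs at j=4)
  i=4: ✓ (rhs at j=4)
  i=5: ✓ (rhs at j=6; lhs holds on [5,5])
  i=6: ✓ (rhs at j=6)
  i=7: ✗ (lhs fails at k=7 before rhs at j=8)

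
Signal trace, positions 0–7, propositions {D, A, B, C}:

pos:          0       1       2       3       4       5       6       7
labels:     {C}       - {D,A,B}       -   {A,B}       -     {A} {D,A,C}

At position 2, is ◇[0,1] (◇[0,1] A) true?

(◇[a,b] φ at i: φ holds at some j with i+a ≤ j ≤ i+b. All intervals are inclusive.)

True

Check ◇[0,1] A at each j in [2,3]:
  j=2: holds (witness at 2)
  j=3: holds (witness at 4)
Found at j=2 → formula holds.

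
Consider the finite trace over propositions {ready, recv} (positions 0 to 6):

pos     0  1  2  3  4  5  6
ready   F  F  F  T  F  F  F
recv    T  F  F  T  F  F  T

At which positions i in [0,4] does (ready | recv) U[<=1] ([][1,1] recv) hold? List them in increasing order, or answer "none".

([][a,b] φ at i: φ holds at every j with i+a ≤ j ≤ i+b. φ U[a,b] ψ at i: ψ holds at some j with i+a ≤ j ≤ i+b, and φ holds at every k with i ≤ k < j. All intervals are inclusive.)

2

Evaluate at each i in [0,4]:
  i=0: ✗ (no rhs in [0,1])
  i=1: ✗ (lhs fails at k=1 before rhs at j=2)
  i=2: ✓ (rhs at j=2)
  i=3: ✗ (no rhs in [3,4])
  i=4: ✗ (lhs fails at k=4 before rhs at j=5)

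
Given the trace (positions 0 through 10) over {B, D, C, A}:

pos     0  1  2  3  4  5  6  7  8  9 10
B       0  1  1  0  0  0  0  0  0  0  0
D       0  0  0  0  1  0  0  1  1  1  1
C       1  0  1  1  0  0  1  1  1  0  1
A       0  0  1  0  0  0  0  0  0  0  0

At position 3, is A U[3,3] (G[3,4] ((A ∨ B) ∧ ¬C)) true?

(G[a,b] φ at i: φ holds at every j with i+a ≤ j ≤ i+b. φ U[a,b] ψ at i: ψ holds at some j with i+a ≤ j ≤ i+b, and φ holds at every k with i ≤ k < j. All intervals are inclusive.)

Does not hold

Need some j in [6,6] with G[3,4] ((A ∨ B) ∧ ¬C), and A at every k in [3,j-1].
  j=6: G[3,4] ((A ∨ B) ∧ ¬C) — fails at 9.
No j in the window works → until fails.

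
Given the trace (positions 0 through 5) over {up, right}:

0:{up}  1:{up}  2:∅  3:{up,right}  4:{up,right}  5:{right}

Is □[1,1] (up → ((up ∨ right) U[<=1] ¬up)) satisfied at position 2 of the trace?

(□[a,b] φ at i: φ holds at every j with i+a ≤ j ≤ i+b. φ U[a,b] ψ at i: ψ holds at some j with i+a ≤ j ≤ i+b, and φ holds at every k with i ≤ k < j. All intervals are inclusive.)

No

Check (up → ((up ∨ right) U[<=1] ¬up)) at every j in [3,3]:
  j=3: antecedent true; consequent fails → ✗
Fails at j=3 → formula fails.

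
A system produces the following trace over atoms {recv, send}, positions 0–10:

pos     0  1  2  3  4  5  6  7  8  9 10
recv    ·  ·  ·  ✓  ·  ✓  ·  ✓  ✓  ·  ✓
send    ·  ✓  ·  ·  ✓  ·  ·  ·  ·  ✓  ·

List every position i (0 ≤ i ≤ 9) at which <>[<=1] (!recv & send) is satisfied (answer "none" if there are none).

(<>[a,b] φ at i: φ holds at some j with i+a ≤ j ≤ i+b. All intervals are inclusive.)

Evaluate at each i in [0,9]:
  i=0: ✓ (witness j=1)
  i=1: ✓ (witness j=1)
  i=2: ✗ (none in [2,3])
  i=3: ✓ (witness j=4)
  i=4: ✓ (witness j=4)
  i=5: ✗ (none in [5,6])
  i=6: ✗ (none in [6,7])
  i=7: ✗ (none in [7,8])
  i=8: ✓ (witness j=9)
  i=9: ✓ (witness j=9)

0, 1, 3, 4, 8, 9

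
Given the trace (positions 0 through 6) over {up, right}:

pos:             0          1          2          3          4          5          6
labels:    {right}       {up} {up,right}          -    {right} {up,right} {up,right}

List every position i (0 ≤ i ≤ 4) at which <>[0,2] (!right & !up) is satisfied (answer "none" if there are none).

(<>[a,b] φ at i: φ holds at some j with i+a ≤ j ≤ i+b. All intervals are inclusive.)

1, 2, 3

Evaluate at each i in [0,4]:
  i=0: ✗ (none in [0,2])
  i=1: ✓ (witness j=3)
  i=2: ✓ (witness j=3)
  i=3: ✓ (witness j=3)
  i=4: ✗ (none in [4,6])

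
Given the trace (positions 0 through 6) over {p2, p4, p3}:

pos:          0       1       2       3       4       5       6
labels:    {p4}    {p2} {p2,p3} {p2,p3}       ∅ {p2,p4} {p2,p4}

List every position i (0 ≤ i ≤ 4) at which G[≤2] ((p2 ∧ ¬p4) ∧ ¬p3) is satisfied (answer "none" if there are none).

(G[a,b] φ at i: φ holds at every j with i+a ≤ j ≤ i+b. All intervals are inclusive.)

Evaluate at each i in [0,4]:
  i=0: ✗ (fails at j=0)
  i=1: ✗ (fails at j=2)
  i=2: ✗ (fails at j=2)
  i=3: ✗ (fails at j=3)
  i=4: ✗ (fails at j=4)

none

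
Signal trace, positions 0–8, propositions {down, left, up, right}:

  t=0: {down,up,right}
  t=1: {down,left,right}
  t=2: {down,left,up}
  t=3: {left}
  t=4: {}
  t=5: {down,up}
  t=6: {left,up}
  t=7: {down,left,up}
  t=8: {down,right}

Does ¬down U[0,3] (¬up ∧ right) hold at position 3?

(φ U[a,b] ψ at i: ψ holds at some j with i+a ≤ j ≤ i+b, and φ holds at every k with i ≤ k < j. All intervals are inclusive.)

No

Need some j in [3,6] with (¬up ∧ right), and ¬down at every k in [3,j-1].
  j=3: (¬up ∧ right) false.
  j=4: (¬up ∧ right) false.
  j=5: (¬up ∧ right) false.
  j=6: (¬up ∧ right) false.
No j in the window works → until fails.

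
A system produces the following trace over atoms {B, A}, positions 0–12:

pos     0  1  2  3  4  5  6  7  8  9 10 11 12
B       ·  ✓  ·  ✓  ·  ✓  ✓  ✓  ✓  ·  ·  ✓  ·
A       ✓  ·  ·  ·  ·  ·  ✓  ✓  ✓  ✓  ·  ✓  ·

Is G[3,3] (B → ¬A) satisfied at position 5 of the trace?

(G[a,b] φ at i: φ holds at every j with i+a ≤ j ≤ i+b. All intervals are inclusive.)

Does not hold

Check (B → ¬A) at every j in [8,8]:
  j=8: antecedent true; consequent false → ✗
Fails at j=8 → formula fails.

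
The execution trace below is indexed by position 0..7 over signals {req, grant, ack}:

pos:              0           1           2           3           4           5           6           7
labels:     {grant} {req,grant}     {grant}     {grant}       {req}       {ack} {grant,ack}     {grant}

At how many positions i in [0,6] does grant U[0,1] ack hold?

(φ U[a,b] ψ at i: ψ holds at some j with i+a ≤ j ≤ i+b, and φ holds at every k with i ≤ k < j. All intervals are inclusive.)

2

Evaluate at each i in [0,6]:
  i=0: ✗ (no rhs in [0,1])
  i=1: ✗ (no rhs in [1,2])
  i=2: ✗ (no rhs in [2,3])
  i=3: ✗ (no rhs in [3,4])
  i=4: ✗ (lhs fails at k=4 before rhs at j=5)
  i=5: ✓ (rhs at j=5)
  i=6: ✓ (rhs at j=6)
Positions where it holds: {5, 6} → 2.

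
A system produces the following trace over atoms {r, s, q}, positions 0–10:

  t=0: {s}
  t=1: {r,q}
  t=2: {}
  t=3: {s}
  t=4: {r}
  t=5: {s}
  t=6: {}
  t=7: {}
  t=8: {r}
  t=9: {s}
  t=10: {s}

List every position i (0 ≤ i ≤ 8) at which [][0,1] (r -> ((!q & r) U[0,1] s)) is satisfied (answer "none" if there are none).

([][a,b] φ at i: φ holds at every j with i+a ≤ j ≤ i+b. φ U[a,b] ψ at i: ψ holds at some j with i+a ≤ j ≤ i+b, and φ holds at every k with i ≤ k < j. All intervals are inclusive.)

Evaluate at each i in [0,8]:
  i=0: ✗ (fails at j=1)
  i=1: ✗ (fails at j=1)
  i=2: ✓ (all of [2,3])
  i=3: ✓ (all of [3,4])
  i=4: ✓ (all of [4,5])
  i=5: ✓ (all of [5,6])
  i=6: ✓ (all of [6,7])
  i=7: ✓ (all of [7,8])
  i=8: ✓ (all of [8,9])

2, 3, 4, 5, 6, 7, 8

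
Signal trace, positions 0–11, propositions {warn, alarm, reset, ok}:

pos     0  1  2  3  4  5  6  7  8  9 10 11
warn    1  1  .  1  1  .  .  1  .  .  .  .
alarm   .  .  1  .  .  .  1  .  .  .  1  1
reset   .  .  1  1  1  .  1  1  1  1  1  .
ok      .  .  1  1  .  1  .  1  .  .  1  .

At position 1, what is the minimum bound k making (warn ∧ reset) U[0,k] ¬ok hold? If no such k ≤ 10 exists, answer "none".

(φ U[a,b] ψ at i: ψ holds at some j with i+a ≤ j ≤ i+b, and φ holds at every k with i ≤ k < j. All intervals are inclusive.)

Need earliest j ≥ 1 with ¬ok, and (warn ∧ reset) at every k in [1,j-1].
  j=1: rhs holds (empty prefix). k = 0.

0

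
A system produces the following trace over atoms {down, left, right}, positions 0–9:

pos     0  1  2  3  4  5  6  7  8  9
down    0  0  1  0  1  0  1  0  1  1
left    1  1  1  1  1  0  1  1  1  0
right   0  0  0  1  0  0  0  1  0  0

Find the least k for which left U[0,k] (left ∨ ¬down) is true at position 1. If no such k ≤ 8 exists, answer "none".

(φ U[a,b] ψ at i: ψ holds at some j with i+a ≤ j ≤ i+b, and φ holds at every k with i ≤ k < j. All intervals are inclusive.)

Need earliest j ≥ 1 with (left ∨ ¬down), and left at every k in [1,j-1].
  j=1: rhs holds (empty prefix). k = 0.

0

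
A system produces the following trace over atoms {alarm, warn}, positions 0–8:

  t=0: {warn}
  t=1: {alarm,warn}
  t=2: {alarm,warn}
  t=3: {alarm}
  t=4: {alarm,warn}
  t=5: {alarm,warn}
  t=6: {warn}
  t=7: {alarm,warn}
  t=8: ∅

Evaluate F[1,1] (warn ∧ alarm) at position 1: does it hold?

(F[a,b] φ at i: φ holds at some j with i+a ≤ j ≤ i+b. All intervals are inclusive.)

Check (warn ∧ alarm) at each j in [2,2]:
  j=2: true
Found at j=2 → formula holds.

Yes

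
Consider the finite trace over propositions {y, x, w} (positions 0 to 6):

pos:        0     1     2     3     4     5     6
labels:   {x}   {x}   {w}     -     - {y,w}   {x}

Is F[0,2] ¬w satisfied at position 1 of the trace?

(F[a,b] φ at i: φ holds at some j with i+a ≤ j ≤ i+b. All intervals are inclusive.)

Check ¬w at each j in [1,3]:
  j=1: true
  j=2: false
  j=3: true
Found at j=1 → formula holds.

Holds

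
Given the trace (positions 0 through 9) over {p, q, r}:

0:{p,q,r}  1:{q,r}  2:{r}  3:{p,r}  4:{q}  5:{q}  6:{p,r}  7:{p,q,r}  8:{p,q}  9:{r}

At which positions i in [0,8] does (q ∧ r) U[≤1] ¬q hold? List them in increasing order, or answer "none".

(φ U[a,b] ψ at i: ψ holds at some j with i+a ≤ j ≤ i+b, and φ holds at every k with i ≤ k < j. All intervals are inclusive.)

Evaluate at each i in [0,8]:
  i=0: ✗ (no rhs in [0,1])
  i=1: ✓ (rhs at j=2; lhs holds on [1,1])
  i=2: ✓ (rhs at j=2)
  i=3: ✓ (rhs at j=3)
  i=4: ✗ (no rhs in [4,5])
  i=5: ✗ (lhs fails at k=5 before rhs at j=6)
  i=6: ✓ (rhs at j=6)
  i=7: ✗ (no rhs in [7,8])
  i=8: ✗ (lhs fails at k=8 before rhs at j=9)

1, 2, 3, 6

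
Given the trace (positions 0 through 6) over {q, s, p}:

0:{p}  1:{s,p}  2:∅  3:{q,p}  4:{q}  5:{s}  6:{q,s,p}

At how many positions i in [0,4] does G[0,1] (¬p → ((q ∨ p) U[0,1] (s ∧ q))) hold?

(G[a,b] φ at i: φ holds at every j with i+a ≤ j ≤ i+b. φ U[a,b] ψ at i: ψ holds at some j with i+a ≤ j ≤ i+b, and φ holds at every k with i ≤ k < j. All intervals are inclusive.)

1

Evaluate at each i in [0,4]:
  i=0: ✓ (all of [0,1])
  i=1: ✗ (fails at j=2)
  i=2: ✗ (fails at j=2)
  i=3: ✗ (fails at j=4)
  i=4: ✗ (fails at j=4)
Positions where it holds: {0} → 1.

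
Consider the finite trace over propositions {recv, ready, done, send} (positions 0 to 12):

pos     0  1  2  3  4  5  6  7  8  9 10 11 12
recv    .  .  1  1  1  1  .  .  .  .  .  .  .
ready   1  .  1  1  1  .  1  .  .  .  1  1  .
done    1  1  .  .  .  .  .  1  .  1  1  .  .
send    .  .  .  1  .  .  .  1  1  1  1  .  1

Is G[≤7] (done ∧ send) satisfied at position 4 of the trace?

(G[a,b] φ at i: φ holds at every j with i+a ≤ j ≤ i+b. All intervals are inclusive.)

Check (done ∧ send) at every j in [4,11]:
  j=4: false
  j=5: false
  j=6: false
  j=7: true
  j=8: false
  j=9: true
  j=10: true
  j=11: false
Fails at j=4 → formula fails.

False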